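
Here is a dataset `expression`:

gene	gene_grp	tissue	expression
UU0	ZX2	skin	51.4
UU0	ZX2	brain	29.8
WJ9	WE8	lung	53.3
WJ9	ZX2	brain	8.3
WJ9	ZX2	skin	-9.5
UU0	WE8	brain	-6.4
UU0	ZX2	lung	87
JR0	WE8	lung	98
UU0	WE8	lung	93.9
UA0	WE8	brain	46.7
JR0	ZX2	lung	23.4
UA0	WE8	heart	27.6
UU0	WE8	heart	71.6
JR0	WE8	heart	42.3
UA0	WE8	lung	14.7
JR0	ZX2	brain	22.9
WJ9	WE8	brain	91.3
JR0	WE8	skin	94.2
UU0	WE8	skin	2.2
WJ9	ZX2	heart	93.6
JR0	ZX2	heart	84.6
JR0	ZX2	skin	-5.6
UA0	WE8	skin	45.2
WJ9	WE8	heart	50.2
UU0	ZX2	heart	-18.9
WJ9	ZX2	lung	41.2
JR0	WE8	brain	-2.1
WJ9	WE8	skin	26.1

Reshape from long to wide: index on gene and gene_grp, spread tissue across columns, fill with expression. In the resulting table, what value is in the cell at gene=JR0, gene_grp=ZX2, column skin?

Wide layout: rows indexed by gene and gene_grp, columns are the 4 distinct tissue values (skin, brain, lung, heart).
Cell (gene=JR0, gene_grp=ZX2, tissue=skin) draws from the long row where gene=JR0, gene_grp=ZX2 and tissue=skin, which has expression=-5.6.

-5.6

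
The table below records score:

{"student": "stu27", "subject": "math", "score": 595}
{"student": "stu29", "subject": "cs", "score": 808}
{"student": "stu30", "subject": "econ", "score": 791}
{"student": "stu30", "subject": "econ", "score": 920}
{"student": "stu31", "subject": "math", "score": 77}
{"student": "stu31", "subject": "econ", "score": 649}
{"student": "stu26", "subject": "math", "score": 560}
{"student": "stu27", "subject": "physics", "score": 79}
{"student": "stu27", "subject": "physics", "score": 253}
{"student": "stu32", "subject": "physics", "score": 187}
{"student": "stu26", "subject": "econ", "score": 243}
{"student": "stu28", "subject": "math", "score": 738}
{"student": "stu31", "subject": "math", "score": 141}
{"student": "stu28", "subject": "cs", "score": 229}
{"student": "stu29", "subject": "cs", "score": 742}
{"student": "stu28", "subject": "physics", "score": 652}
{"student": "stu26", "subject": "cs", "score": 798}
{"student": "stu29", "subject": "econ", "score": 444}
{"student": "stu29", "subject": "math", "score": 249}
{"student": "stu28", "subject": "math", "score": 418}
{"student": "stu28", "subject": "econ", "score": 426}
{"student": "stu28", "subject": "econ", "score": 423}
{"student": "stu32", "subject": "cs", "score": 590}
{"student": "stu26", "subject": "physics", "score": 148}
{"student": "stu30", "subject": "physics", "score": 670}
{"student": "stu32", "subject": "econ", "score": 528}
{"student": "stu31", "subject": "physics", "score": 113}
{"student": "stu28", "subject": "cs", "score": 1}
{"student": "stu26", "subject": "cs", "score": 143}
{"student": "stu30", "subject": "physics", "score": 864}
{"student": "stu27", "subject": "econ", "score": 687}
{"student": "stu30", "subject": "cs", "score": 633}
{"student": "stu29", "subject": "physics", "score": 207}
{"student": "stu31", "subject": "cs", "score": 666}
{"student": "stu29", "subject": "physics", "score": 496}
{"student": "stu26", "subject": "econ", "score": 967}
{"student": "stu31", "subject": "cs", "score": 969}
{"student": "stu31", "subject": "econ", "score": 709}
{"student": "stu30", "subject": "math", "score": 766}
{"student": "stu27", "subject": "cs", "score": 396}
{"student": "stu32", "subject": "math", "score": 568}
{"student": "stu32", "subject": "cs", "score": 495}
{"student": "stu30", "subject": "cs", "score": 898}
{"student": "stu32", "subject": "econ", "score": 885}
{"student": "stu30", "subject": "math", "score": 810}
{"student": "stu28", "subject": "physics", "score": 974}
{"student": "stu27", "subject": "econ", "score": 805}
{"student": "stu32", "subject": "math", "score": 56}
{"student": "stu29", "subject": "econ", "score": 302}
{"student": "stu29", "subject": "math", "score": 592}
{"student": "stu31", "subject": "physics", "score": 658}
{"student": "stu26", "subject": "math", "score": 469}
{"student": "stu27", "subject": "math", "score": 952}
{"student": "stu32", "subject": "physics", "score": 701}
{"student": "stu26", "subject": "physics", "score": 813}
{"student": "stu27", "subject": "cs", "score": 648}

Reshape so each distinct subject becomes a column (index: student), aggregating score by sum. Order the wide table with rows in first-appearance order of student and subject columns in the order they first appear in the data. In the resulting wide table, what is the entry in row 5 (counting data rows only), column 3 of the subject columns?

With rows in first-appearance order of student, row 5 is student=stu26. subject columns in first-appearance order: math, cs, econ, physics; column 3 is econ.
Long rows with student=stu26, subject=econ: 243 + 967 = 1210.

1210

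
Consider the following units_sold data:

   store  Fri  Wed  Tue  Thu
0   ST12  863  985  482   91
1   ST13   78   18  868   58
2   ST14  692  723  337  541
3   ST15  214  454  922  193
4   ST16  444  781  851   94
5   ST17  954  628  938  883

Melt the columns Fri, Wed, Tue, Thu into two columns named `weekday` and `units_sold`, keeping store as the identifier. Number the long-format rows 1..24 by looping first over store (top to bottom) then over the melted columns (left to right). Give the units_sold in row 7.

24 rows total (6 × 4). Row 7: index ⌊(7-1)/4⌋ = 1 into store → ST13; (7-1) mod 4 = 2 into the melted columns → Tue.
So row 7 is (ST13, Tue, 868); units_sold = 868.

868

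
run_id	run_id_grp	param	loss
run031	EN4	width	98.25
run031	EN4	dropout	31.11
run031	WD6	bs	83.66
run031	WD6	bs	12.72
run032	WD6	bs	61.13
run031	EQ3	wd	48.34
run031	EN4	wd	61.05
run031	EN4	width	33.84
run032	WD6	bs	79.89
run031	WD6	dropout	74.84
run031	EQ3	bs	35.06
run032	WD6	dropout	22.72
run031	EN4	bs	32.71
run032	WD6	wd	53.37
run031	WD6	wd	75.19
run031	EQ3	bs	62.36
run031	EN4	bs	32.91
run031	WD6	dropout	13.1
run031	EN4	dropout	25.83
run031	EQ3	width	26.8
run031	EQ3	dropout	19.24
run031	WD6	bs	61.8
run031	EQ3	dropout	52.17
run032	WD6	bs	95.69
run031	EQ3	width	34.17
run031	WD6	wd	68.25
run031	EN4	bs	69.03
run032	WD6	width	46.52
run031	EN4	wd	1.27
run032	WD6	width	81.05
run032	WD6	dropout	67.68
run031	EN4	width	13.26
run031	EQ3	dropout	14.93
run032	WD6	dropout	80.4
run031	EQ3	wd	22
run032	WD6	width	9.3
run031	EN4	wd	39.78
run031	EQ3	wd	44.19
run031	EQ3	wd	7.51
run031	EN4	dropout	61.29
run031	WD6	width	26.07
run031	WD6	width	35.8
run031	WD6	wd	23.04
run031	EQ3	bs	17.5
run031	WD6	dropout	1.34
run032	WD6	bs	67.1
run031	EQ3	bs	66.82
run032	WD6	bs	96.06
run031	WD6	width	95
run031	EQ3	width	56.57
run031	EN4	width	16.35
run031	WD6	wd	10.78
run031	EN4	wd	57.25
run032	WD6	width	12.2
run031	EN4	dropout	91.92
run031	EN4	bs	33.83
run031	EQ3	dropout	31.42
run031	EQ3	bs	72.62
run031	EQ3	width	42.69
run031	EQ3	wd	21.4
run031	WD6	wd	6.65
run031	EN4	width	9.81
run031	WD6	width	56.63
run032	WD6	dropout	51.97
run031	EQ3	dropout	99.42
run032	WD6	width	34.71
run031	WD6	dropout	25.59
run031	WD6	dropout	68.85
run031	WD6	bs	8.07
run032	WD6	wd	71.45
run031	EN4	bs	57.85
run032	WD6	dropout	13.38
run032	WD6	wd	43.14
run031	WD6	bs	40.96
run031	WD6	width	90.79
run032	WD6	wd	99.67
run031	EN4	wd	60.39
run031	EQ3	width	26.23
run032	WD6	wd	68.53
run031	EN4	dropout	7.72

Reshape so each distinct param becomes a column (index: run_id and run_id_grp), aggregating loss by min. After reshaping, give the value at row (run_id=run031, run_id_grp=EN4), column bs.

32.71

Rows with run_id=run031, run_id_grp=EN4 and param=bs: loss values are 32.71, 32.91, 69.03, 33.83, 57.85.
min(32.71, 32.91, 69.03, 33.83, 57.85) = 32.71.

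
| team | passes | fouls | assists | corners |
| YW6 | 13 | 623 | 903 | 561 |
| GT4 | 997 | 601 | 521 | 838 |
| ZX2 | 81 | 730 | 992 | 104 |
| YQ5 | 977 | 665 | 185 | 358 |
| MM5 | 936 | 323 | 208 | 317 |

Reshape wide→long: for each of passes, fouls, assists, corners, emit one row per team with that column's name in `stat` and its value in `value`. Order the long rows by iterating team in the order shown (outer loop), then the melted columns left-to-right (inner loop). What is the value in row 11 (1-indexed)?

992

20 rows total (5 × 4). Row 11: index ⌊(11-1)/4⌋ = 2 into team → ZX2; (11-1) mod 4 = 2 into the melted columns → assists.
So row 11 is (ZX2, assists, 992); value = 992.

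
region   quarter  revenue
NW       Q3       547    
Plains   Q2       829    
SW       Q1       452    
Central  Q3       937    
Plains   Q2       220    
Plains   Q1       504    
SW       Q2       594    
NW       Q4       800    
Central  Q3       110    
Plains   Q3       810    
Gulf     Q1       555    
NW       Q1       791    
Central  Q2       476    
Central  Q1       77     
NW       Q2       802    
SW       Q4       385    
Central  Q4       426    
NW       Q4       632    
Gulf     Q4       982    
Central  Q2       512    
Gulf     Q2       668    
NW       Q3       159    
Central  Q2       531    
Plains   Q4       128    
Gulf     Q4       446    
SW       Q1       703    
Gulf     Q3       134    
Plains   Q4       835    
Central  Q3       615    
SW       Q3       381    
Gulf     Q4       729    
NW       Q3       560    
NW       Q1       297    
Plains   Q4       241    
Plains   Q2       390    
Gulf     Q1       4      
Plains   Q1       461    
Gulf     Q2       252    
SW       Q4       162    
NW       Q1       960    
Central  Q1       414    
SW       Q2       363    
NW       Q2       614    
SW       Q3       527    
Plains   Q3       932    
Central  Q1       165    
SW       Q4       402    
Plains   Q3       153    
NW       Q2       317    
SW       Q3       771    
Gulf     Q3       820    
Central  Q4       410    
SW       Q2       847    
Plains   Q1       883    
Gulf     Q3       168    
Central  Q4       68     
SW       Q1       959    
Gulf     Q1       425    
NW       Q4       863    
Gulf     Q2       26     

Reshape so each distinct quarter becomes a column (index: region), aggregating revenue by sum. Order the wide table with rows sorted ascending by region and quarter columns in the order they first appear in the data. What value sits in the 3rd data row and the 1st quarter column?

With rows sorted ascending by region, row 3 is region=NW. quarter columns in first-appearance order: Q3, Q2, Q1, Q4; column 1 is Q3.
Long rows with region=NW, quarter=Q3: 547 + 159 + 560 = 1266.

1266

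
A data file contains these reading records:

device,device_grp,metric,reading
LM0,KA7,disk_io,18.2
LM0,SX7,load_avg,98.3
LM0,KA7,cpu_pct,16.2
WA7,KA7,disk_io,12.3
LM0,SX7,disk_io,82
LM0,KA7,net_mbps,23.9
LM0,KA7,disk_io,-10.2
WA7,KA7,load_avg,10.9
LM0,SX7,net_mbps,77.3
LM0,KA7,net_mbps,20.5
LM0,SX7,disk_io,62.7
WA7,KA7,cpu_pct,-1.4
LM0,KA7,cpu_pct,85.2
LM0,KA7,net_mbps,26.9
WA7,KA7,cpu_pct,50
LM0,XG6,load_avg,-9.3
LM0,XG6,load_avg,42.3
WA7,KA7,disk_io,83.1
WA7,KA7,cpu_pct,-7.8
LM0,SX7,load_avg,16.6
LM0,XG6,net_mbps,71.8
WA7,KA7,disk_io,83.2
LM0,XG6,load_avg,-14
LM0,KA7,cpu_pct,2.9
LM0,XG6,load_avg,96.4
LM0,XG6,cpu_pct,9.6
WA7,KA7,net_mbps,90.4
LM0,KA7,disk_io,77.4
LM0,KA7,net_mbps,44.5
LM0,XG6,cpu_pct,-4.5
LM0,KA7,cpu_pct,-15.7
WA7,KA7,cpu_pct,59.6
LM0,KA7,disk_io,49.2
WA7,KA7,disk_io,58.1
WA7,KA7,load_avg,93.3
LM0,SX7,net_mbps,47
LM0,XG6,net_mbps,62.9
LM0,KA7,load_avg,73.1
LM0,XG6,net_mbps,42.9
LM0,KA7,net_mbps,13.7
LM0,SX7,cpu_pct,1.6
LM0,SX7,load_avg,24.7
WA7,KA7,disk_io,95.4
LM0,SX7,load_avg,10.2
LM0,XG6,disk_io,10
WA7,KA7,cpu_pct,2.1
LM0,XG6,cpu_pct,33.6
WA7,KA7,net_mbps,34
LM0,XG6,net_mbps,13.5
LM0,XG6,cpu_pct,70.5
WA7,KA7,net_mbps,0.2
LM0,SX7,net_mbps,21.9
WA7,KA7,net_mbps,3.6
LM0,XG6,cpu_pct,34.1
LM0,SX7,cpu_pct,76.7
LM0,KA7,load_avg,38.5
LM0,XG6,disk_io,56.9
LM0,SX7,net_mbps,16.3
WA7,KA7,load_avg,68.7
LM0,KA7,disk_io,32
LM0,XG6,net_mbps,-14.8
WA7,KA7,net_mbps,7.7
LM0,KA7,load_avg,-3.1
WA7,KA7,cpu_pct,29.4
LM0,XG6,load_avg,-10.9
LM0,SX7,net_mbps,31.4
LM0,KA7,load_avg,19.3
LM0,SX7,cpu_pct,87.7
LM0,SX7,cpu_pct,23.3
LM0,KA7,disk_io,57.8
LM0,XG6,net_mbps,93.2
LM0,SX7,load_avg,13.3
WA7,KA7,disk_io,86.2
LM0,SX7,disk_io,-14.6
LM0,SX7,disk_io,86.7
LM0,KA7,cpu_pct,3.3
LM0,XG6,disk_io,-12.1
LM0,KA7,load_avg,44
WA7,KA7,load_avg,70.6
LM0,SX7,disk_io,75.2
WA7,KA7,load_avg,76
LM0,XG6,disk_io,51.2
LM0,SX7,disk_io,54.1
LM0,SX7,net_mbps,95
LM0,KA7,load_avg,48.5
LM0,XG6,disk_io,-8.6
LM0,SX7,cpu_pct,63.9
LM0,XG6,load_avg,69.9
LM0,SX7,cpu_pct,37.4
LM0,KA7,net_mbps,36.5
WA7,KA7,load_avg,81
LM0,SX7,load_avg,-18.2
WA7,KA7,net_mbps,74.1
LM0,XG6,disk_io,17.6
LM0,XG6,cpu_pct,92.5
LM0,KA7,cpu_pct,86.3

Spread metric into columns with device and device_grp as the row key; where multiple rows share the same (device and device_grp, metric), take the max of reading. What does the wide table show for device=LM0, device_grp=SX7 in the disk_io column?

Rows with device=LM0, device_grp=SX7 and metric=disk_io: reading values are 82, 62.7, -14.6, 86.7, 75.2, 54.1.
max(82, 62.7, -14.6, 86.7, 75.2, 54.1) = 86.7.

86.7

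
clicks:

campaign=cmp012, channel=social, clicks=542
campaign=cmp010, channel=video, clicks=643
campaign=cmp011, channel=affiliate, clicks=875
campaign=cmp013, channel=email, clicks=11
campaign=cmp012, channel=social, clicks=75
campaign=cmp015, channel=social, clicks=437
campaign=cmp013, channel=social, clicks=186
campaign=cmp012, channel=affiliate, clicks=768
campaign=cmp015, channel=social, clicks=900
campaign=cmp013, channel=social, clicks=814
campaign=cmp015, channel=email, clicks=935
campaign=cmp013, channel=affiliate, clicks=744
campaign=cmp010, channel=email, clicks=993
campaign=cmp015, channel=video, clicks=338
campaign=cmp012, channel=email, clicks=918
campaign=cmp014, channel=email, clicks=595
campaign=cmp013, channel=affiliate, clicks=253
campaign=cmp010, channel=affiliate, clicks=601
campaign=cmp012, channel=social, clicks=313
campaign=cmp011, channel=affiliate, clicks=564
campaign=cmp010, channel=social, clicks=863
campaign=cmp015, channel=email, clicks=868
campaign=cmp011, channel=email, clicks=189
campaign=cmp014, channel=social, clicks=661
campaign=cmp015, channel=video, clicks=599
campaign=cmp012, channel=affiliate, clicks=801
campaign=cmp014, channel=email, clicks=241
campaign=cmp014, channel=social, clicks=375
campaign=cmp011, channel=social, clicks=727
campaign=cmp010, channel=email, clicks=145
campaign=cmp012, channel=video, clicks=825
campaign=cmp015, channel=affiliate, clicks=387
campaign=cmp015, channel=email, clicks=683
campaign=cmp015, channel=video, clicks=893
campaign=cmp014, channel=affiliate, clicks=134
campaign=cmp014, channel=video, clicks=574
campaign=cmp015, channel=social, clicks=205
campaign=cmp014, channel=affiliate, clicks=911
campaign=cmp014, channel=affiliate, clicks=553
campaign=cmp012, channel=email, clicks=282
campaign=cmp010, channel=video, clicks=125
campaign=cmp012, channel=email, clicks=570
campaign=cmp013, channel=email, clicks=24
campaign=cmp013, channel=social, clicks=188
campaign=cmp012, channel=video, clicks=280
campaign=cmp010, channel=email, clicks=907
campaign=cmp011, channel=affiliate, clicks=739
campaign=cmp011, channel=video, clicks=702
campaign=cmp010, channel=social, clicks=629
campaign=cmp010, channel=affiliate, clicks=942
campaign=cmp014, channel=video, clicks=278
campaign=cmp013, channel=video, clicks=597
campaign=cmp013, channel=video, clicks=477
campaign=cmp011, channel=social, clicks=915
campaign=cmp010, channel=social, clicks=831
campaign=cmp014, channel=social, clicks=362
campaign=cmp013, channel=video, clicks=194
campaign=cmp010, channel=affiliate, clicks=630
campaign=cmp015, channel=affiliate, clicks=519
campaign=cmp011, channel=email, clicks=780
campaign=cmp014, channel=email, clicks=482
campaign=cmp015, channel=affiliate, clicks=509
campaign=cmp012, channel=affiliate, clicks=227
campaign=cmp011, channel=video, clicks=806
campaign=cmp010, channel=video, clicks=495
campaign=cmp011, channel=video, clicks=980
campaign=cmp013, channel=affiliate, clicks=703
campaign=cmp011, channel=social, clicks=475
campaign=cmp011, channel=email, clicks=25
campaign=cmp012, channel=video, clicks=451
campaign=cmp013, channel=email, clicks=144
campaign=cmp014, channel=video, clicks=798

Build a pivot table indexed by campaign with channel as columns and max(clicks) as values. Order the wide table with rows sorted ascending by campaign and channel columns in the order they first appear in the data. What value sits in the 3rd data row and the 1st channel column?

542

With rows sorted ascending by campaign, row 3 is campaign=cmp012. channel columns in first-appearance order: social, video, affiliate, email; column 1 is social.
Long rows with campaign=cmp012, channel=social: max(542, 75, 313) = 542.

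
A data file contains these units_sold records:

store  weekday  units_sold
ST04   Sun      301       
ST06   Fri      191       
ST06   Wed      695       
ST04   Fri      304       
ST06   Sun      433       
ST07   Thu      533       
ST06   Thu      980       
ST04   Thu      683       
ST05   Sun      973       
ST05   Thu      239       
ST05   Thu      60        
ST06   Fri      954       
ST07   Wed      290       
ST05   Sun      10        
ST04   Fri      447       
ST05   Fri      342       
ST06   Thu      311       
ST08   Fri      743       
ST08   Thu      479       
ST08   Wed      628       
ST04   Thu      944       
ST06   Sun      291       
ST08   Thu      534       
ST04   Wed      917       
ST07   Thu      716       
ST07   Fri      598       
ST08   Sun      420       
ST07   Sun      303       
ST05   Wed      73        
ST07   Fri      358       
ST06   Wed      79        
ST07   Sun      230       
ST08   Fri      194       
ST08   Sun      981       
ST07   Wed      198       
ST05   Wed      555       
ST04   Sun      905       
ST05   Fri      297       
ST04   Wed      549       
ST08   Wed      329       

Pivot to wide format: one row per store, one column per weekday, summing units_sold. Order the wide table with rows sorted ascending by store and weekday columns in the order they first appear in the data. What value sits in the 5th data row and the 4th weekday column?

With rows sorted ascending by store, row 5 is store=ST08. weekday columns in first-appearance order: Sun, Fri, Wed, Thu; column 4 is Thu.
Long rows with store=ST08, weekday=Thu: 479 + 534 = 1013.

1013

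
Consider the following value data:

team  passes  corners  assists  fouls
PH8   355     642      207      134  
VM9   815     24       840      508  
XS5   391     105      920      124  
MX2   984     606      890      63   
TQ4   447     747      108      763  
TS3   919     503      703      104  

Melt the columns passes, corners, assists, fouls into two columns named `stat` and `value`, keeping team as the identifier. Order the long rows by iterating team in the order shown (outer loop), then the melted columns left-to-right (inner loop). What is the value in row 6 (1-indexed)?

24

24 rows total (6 × 4). Row 6: index ⌊(6-1)/4⌋ = 1 into team → VM9; (6-1) mod 4 = 1 into the melted columns → corners.
So row 6 is (VM9, corners, 24); value = 24.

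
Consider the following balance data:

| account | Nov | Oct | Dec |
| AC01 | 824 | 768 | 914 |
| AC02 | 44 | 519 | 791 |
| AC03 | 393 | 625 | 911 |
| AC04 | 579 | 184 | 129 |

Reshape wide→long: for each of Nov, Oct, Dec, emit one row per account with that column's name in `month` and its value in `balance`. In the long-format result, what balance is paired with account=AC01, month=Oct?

768

Unpivoting turns each (account, wide-column) pair into one long row.
The wide cell at row AC01, column Oct holds 768, so the long row (AC01, Oct) has balance=768.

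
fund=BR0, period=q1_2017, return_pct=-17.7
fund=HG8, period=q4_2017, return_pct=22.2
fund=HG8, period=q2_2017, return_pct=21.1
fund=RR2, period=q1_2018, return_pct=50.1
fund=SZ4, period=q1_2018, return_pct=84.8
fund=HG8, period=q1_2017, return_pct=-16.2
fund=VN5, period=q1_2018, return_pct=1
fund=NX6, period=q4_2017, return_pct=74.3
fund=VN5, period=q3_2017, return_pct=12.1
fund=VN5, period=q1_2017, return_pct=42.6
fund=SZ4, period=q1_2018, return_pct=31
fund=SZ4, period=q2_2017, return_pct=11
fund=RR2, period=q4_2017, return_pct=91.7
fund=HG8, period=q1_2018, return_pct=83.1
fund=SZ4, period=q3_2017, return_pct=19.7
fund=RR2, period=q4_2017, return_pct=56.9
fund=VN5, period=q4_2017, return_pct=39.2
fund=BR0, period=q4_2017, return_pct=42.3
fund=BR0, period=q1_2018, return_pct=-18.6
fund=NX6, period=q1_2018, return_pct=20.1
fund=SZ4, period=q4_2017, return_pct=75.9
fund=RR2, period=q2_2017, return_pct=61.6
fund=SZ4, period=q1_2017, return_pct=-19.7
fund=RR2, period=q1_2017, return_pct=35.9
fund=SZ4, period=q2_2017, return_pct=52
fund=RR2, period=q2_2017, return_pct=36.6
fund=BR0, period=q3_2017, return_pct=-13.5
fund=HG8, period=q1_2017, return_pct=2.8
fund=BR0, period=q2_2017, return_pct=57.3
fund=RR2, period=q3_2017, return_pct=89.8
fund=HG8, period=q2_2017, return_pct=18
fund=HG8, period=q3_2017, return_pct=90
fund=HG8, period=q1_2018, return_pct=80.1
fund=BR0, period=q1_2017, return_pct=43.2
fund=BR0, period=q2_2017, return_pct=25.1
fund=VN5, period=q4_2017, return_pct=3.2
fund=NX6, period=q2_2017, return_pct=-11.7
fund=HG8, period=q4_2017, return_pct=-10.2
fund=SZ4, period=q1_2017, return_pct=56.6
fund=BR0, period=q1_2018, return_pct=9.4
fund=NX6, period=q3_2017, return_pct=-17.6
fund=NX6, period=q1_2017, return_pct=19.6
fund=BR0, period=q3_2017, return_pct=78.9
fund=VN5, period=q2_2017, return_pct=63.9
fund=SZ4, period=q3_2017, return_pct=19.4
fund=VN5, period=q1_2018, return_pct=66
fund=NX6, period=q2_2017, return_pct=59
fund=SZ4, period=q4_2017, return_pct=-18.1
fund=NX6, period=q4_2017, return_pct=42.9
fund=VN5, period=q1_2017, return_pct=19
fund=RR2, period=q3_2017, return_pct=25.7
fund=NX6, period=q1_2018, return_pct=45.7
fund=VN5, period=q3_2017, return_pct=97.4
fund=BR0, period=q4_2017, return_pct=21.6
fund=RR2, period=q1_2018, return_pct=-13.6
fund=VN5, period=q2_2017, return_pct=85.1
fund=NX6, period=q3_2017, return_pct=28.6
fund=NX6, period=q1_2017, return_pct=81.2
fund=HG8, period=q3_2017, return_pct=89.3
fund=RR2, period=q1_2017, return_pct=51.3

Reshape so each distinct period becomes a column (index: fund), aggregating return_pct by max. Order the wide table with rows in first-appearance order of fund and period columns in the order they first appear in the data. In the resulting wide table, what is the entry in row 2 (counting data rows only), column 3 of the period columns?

With rows in first-appearance order of fund, row 2 is fund=HG8. period columns in first-appearance order: q1_2017, q4_2017, q2_2017, q1_2018, q3_2017; column 3 is q2_2017.
Long rows with fund=HG8, period=q2_2017: max(21.1, 18) = 21.1.

21.1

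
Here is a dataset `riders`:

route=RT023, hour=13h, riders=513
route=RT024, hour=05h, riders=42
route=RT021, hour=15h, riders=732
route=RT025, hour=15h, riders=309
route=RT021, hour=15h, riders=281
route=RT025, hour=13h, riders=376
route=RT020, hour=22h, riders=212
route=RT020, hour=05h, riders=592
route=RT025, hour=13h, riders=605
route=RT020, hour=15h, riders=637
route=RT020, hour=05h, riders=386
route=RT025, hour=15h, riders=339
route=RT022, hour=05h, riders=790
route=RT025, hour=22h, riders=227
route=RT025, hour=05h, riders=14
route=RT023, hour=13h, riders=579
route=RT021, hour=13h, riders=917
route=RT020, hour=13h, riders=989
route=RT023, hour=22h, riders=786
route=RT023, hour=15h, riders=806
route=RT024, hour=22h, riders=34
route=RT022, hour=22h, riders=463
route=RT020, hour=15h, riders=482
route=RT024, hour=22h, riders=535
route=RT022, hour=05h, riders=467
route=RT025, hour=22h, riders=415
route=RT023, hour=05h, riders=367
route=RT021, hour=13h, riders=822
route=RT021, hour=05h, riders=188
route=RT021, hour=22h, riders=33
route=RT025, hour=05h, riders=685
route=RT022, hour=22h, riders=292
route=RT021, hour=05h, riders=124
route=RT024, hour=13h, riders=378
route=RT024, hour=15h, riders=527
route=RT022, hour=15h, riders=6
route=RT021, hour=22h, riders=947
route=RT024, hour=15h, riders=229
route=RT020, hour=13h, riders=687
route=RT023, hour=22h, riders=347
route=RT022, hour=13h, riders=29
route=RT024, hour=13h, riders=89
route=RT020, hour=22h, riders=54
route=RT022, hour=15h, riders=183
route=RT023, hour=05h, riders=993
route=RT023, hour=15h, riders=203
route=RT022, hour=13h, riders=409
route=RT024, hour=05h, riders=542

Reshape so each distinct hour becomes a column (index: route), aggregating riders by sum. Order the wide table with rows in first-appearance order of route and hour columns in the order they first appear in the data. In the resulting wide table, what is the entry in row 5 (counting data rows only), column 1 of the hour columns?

With rows in first-appearance order of route, row 5 is route=RT020. hour columns in first-appearance order: 13h, 05h, 15h, 22h; column 1 is 13h.
Long rows with route=RT020, hour=13h: 989 + 687 = 1676.

1676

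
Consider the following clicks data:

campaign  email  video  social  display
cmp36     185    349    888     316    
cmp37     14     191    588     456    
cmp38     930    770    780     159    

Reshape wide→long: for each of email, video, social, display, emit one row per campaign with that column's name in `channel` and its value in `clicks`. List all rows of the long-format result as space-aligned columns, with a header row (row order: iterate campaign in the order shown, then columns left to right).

campaign  channel  clicks
cmp36     email    185   
cmp36     video    349   
cmp36     social   888   
cmp36     display  316   
cmp37     email    14    
cmp37     video    191   
cmp37     social   588   
cmp37     display  456   
cmp38     email    930   
cmp38     video    770   
cmp38     social   780   
cmp38     display  159   

Each (campaign, column) pair becomes one row: 3 × 4 = 12 rows.
For example, (cmp36, email) → clicks=185.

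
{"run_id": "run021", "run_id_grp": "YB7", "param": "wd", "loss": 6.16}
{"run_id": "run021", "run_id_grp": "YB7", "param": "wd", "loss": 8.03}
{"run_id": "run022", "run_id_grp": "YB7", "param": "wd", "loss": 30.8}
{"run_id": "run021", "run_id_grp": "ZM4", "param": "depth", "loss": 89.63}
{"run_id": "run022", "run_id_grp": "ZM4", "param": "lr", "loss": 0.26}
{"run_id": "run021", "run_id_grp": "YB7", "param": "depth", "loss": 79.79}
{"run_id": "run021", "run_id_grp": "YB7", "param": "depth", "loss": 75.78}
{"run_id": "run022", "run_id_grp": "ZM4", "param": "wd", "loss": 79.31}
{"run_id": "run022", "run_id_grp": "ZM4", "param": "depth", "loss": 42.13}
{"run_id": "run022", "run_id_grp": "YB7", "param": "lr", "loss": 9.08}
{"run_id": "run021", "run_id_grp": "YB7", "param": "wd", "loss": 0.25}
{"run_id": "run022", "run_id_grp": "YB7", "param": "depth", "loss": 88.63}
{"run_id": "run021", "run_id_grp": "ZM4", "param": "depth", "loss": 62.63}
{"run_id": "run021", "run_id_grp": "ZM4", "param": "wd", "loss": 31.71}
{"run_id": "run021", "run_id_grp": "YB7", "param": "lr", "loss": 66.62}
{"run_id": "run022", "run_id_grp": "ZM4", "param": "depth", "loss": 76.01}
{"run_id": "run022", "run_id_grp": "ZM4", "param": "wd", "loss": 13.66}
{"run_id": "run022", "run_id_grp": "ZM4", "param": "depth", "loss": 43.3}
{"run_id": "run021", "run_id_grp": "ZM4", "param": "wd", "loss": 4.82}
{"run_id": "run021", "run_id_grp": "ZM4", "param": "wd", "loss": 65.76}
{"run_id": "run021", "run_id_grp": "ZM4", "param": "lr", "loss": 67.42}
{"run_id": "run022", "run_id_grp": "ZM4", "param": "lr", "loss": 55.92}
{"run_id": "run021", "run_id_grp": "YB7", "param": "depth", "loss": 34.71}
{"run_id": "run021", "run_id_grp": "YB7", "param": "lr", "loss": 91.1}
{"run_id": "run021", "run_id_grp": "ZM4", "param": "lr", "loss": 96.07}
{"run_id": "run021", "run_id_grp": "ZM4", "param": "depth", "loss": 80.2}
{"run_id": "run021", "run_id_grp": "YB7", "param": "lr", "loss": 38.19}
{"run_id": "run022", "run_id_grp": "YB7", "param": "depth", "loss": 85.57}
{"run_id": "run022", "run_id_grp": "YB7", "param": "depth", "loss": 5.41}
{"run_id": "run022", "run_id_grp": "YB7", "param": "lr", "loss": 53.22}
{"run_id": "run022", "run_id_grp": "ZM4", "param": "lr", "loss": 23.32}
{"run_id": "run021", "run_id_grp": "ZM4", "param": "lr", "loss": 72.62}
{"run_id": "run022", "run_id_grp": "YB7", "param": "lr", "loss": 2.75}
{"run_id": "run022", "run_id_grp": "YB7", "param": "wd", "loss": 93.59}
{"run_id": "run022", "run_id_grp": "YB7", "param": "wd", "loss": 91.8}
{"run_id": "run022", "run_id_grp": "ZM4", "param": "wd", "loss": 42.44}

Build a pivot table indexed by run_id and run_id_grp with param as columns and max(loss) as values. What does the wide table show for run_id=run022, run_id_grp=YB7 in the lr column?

53.22

Rows with run_id=run022, run_id_grp=YB7 and param=lr: loss values are 9.08, 53.22, 2.75.
max(9.08, 53.22, 2.75) = 53.22.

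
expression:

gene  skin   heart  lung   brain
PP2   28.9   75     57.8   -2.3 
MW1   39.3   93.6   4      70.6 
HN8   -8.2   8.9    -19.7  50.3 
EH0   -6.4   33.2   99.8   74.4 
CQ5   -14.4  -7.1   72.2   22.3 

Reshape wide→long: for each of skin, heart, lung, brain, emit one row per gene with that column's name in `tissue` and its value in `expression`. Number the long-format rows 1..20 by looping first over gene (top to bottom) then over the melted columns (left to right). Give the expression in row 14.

20 rows total (5 × 4). Row 14: index ⌊(14-1)/4⌋ = 3 into gene → EH0; (14-1) mod 4 = 1 into the melted columns → heart.
So row 14 is (EH0, heart, 33.2); expression = 33.2.

33.2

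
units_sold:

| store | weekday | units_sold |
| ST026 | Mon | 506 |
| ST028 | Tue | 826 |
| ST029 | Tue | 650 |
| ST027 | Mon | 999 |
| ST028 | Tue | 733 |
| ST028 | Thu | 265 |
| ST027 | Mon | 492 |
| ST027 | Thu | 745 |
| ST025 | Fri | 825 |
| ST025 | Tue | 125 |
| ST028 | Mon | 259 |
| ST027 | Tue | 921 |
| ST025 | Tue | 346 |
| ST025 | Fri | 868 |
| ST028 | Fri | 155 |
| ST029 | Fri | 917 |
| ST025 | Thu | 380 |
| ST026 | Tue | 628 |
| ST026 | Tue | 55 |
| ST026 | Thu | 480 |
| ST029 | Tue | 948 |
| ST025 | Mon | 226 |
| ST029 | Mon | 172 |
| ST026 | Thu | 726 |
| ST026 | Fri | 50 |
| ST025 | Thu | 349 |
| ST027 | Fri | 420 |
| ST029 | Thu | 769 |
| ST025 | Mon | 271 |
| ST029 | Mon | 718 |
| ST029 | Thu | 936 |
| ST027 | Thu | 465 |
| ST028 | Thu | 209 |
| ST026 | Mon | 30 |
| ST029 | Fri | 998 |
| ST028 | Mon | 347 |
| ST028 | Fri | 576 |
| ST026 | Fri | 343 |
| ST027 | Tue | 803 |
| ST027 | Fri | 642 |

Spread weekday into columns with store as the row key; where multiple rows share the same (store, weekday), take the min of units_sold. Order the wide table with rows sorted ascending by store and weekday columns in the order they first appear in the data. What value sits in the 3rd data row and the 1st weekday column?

492

With rows sorted ascending by store, row 3 is store=ST027. weekday columns in first-appearance order: Mon, Tue, Thu, Fri; column 1 is Mon.
Long rows with store=ST027, weekday=Mon: min(999, 492) = 492.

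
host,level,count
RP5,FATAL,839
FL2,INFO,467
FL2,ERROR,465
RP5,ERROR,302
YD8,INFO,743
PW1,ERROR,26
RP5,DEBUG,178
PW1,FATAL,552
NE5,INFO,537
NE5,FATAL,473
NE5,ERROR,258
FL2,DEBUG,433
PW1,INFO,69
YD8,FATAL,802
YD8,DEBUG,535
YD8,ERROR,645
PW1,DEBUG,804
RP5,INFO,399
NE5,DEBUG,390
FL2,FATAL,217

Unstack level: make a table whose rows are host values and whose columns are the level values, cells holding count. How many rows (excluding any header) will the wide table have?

5 distinct host values → 5 rows.

5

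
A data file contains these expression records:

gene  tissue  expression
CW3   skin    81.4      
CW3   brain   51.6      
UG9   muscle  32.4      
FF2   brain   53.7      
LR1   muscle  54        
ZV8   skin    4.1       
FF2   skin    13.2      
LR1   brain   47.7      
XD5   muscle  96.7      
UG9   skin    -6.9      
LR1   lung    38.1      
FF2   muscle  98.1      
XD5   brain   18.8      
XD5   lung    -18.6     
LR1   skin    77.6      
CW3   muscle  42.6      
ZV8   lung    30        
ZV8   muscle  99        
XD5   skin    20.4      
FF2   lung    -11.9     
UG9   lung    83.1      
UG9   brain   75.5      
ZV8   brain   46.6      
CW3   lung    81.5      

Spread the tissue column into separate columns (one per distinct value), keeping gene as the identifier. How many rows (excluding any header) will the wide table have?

6 distinct gene values → 6 rows.

6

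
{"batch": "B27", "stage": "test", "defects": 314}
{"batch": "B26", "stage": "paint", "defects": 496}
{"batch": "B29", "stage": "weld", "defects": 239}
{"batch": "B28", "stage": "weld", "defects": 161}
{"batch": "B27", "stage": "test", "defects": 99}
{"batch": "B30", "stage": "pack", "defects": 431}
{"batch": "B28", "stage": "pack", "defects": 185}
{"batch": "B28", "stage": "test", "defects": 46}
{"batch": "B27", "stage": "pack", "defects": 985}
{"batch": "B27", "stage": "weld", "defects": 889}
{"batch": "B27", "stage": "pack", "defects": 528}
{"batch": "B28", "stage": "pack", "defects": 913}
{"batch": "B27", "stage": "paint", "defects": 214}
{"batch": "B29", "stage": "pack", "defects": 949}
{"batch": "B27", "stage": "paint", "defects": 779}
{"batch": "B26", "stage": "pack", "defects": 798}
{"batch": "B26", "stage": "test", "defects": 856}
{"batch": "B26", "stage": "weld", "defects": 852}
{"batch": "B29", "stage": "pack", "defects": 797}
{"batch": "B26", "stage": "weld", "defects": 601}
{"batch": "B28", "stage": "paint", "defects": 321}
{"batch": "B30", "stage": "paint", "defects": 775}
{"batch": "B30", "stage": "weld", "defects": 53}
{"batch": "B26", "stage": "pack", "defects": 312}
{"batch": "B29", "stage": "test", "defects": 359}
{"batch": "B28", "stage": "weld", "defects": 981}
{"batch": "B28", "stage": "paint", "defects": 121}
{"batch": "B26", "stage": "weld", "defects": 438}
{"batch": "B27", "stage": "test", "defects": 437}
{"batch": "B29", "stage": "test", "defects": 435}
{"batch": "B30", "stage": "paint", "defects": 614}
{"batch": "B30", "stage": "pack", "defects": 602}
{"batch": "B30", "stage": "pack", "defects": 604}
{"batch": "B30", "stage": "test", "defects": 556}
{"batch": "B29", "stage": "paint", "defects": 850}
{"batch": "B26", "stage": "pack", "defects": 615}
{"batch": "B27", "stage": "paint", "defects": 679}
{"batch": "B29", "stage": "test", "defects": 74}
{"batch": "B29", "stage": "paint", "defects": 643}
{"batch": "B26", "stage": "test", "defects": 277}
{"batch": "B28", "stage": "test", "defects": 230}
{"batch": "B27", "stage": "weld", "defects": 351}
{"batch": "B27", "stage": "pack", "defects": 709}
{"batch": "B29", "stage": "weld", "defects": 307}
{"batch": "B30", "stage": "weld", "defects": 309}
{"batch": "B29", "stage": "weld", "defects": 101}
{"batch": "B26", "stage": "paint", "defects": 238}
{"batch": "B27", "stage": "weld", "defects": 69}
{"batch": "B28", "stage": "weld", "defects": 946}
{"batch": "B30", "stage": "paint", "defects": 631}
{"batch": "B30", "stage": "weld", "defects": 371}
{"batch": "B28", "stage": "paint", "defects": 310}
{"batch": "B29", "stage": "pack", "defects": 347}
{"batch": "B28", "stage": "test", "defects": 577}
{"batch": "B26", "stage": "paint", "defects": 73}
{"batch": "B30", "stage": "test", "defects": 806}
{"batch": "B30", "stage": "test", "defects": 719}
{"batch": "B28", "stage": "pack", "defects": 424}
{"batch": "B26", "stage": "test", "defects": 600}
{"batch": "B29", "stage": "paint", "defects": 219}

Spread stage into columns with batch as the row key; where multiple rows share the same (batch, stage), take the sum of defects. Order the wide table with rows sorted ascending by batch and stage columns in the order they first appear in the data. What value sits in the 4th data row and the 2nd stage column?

With rows sorted ascending by batch, row 4 is batch=B29. stage columns in first-appearance order: test, paint, weld, pack; column 2 is paint.
Long rows with batch=B29, stage=paint: 850 + 643 + 219 = 1712.

1712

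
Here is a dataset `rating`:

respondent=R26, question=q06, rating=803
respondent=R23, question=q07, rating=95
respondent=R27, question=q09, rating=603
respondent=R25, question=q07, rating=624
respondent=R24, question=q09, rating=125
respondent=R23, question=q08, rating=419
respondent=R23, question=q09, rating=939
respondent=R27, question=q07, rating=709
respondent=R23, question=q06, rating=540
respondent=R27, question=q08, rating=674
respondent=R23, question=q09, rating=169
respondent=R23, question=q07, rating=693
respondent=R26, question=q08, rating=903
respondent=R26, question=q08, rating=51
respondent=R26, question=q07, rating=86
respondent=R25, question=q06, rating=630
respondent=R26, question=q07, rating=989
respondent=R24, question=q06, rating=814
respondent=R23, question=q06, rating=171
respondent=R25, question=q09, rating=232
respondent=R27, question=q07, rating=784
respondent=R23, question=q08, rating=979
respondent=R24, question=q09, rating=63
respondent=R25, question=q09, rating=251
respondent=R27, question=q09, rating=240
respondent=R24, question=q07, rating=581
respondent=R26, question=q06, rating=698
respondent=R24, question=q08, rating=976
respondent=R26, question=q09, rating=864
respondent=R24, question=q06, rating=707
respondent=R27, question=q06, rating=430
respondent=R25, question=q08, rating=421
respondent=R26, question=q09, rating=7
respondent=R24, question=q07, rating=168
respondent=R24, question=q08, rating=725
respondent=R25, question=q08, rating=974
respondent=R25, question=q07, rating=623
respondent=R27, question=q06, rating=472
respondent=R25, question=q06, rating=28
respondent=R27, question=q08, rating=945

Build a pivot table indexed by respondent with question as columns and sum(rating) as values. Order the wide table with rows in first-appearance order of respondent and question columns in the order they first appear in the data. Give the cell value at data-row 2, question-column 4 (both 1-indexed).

1398

With rows in first-appearance order of respondent, row 2 is respondent=R23. question columns in first-appearance order: q06, q07, q09, q08; column 4 is q08.
Long rows with respondent=R23, question=q08: 419 + 979 = 1398.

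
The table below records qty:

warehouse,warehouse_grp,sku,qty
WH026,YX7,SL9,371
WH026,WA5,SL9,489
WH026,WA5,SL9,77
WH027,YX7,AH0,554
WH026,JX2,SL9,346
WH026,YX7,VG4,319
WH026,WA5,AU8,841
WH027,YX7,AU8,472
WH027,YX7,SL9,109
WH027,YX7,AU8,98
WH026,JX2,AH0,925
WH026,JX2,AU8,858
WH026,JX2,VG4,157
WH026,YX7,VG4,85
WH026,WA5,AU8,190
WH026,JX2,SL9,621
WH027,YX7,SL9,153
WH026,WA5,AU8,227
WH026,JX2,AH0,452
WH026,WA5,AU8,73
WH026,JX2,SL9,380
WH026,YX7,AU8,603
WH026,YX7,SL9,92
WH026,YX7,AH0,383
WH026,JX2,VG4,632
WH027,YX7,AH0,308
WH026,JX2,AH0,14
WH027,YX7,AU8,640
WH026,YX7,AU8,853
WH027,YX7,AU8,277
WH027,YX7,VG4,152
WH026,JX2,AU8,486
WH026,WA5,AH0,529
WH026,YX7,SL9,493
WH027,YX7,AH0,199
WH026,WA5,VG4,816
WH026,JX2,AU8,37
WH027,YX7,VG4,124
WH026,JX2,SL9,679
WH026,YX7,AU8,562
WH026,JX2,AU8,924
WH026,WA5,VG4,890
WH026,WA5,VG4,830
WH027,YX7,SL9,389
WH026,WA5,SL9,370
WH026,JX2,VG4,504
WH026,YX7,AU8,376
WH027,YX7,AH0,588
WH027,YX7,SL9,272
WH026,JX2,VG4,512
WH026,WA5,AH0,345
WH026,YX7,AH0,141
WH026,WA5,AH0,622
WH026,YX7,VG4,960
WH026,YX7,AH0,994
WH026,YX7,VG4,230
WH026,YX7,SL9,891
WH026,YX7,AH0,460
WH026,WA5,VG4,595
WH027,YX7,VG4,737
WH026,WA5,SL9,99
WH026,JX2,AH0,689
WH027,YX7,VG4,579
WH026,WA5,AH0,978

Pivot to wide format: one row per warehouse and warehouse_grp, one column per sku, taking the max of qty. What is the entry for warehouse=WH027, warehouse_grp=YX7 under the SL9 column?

389

Rows with warehouse=WH027, warehouse_grp=YX7 and sku=SL9: qty values are 109, 153, 389, 272.
max(109, 153, 389, 272) = 389.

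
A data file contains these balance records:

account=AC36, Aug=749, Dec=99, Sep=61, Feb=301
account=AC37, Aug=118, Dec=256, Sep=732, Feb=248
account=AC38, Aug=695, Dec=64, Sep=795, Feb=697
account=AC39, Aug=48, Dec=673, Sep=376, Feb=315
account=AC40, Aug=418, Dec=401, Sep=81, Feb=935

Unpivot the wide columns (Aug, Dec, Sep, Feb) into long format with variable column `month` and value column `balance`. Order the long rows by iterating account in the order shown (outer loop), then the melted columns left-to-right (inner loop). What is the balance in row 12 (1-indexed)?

20 rows total (5 × 4). Row 12: index ⌊(12-1)/4⌋ = 2 into account → AC38; (12-1) mod 4 = 3 into the melted columns → Feb.
So row 12 is (AC38, Feb, 697); balance = 697.

697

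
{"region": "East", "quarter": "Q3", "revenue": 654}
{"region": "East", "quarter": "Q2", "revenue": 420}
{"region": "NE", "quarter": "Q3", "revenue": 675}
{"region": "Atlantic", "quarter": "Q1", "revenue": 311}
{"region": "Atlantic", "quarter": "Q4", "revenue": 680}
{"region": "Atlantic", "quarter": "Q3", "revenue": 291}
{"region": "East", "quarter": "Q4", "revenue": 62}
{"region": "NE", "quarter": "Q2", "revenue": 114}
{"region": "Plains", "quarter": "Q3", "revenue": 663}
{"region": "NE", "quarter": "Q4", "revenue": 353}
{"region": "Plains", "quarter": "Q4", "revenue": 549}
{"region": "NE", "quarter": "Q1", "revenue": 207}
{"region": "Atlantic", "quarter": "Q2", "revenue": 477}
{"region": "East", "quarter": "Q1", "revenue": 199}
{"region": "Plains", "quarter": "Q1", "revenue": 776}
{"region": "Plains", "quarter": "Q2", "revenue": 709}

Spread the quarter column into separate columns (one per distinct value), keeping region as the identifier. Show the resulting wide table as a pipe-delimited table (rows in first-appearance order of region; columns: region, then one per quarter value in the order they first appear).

| region | Q3 | Q2 | Q1 | Q4 |
| East | 654 | 420 | 199 | 62 |
| NE | 675 | 114 | 207 | 353 |
| Atlantic | 291 | 477 | 311 | 680 |
| Plains | 663 | 709 | 776 | 549 |

Columns: region plus the 4 distinct quarter values (Q3, Q2, Q1, Q4).
For example, row East column Q3 takes revenue=654 from the long row (East, Q3).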